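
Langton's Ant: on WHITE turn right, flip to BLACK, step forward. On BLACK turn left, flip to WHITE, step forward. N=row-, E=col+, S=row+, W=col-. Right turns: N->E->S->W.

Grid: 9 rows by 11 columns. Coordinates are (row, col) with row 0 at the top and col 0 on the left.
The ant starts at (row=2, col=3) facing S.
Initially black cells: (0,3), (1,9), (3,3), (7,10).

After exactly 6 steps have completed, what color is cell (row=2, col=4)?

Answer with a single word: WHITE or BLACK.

Step 1: on WHITE (2,3): turn R to W, flip to black, move to (2,2). |black|=5
Step 2: on WHITE (2,2): turn R to N, flip to black, move to (1,2). |black|=6
Step 3: on WHITE (1,2): turn R to E, flip to black, move to (1,3). |black|=7
Step 4: on WHITE (1,3): turn R to S, flip to black, move to (2,3). |black|=8
Step 5: on BLACK (2,3): turn L to E, flip to white, move to (2,4). |black|=7
Step 6: on WHITE (2,4): turn R to S, flip to black, move to (3,4). |black|=8

Answer: BLACK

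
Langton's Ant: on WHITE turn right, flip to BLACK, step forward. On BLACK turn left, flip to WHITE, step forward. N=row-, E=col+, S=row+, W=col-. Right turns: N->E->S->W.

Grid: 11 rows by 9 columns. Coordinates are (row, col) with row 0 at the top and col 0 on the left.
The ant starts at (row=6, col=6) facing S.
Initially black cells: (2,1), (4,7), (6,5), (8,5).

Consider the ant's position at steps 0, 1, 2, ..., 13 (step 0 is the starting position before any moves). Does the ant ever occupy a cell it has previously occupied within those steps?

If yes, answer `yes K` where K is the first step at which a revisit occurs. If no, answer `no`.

Answer: yes 5

Derivation:
Step 1: on WHITE (6,6): turn R to W, flip to black, move to (6,5). |black|=5 — new cell
Step 2: on BLACK (6,5): turn L to S, flip to white, move to (7,5). |black|=4 — new cell
Step 3: on WHITE (7,5): turn R to W, flip to black, move to (7,4). |black|=5 — new cell
Step 4: on WHITE (7,4): turn R to N, flip to black, move to (6,4). |black|=6 — new cell
Step 5: on WHITE (6,4): turn R to E, flip to black, move to (6,5). |black|=7 — REVISIT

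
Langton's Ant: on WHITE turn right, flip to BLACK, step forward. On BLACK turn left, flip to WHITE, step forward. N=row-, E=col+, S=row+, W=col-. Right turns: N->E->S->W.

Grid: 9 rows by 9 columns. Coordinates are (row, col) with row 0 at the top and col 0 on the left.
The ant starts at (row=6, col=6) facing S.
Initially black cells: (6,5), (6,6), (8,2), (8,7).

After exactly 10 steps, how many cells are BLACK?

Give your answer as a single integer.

Answer: 10

Derivation:
Step 1: on BLACK (6,6): turn L to E, flip to white, move to (6,7). |black|=3
Step 2: on WHITE (6,7): turn R to S, flip to black, move to (7,7). |black|=4
Step 3: on WHITE (7,7): turn R to W, flip to black, move to (7,6). |black|=5
Step 4: on WHITE (7,6): turn R to N, flip to black, move to (6,6). |black|=6
Step 5: on WHITE (6,6): turn R to E, flip to black, move to (6,7). |black|=7
Step 6: on BLACK (6,7): turn L to N, flip to white, move to (5,7). |black|=6
Step 7: on WHITE (5,7): turn R to E, flip to black, move to (5,8). |black|=7
Step 8: on WHITE (5,8): turn R to S, flip to black, move to (6,8). |black|=8
Step 9: on WHITE (6,8): turn R to W, flip to black, move to (6,7). |black|=9
Step 10: on WHITE (6,7): turn R to N, flip to black, move to (5,7). |black|=10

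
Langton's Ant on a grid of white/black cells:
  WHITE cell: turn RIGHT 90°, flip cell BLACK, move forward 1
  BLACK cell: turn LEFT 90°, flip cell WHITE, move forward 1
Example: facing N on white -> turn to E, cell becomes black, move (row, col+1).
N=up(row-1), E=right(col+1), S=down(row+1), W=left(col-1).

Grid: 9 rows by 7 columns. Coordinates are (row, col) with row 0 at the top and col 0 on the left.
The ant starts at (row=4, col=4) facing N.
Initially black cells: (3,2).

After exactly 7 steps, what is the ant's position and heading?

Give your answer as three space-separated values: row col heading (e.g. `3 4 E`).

Answer: 3 4 E

Derivation:
Step 1: on WHITE (4,4): turn R to E, flip to black, move to (4,5). |black|=2
Step 2: on WHITE (4,5): turn R to S, flip to black, move to (5,5). |black|=3
Step 3: on WHITE (5,5): turn R to W, flip to black, move to (5,4). |black|=4
Step 4: on WHITE (5,4): turn R to N, flip to black, move to (4,4). |black|=5
Step 5: on BLACK (4,4): turn L to W, flip to white, move to (4,3). |black|=4
Step 6: on WHITE (4,3): turn R to N, flip to black, move to (3,3). |black|=5
Step 7: on WHITE (3,3): turn R to E, flip to black, move to (3,4). |black|=6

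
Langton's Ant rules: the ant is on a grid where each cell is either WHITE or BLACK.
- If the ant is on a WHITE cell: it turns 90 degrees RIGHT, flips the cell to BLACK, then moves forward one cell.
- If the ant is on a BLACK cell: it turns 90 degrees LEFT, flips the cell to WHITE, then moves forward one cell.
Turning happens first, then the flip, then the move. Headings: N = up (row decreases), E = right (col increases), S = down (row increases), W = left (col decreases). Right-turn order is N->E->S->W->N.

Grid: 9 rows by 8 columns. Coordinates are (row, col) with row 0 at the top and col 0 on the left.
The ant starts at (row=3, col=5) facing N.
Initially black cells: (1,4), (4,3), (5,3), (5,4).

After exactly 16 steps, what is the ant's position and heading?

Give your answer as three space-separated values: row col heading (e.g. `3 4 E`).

Step 1: on WHITE (3,5): turn R to E, flip to black, move to (3,6). |black|=5
Step 2: on WHITE (3,6): turn R to S, flip to black, move to (4,6). |black|=6
Step 3: on WHITE (4,6): turn R to W, flip to black, move to (4,5). |black|=7
Step 4: on WHITE (4,5): turn R to N, flip to black, move to (3,5). |black|=8
Step 5: on BLACK (3,5): turn L to W, flip to white, move to (3,4). |black|=7
Step 6: on WHITE (3,4): turn R to N, flip to black, move to (2,4). |black|=8
Step 7: on WHITE (2,4): turn R to E, flip to black, move to (2,5). |black|=9
Step 8: on WHITE (2,5): turn R to S, flip to black, move to (3,5). |black|=10
Step 9: on WHITE (3,5): turn R to W, flip to black, move to (3,4). |black|=11
Step 10: on BLACK (3,4): turn L to S, flip to white, move to (4,4). |black|=10
Step 11: on WHITE (4,4): turn R to W, flip to black, move to (4,3). |black|=11
Step 12: on BLACK (4,3): turn L to S, flip to white, move to (5,3). |black|=10
Step 13: on BLACK (5,3): turn L to E, flip to white, move to (5,4). |black|=9
Step 14: on BLACK (5,4): turn L to N, flip to white, move to (4,4). |black|=8
Step 15: on BLACK (4,4): turn L to W, flip to white, move to (4,3). |black|=7
Step 16: on WHITE (4,3): turn R to N, flip to black, move to (3,3). |black|=8

Answer: 3 3 N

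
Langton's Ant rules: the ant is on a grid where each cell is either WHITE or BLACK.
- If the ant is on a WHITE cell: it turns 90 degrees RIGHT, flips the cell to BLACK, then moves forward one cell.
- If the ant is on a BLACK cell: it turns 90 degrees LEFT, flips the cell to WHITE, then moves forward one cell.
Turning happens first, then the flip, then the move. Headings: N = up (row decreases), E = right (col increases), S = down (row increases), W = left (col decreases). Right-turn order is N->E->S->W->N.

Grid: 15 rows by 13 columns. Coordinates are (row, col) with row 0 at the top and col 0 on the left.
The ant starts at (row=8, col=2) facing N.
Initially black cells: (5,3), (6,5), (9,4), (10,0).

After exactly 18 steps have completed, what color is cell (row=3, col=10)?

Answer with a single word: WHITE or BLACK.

Step 1: on WHITE (8,2): turn R to E, flip to black, move to (8,3). |black|=5
Step 2: on WHITE (8,3): turn R to S, flip to black, move to (9,3). |black|=6
Step 3: on WHITE (9,3): turn R to W, flip to black, move to (9,2). |black|=7
Step 4: on WHITE (9,2): turn R to N, flip to black, move to (8,2). |black|=8
Step 5: on BLACK (8,2): turn L to W, flip to white, move to (8,1). |black|=7
Step 6: on WHITE (8,1): turn R to N, flip to black, move to (7,1). |black|=8
Step 7: on WHITE (7,1): turn R to E, flip to black, move to (7,2). |black|=9
Step 8: on WHITE (7,2): turn R to S, flip to black, move to (8,2). |black|=10
Step 9: on WHITE (8,2): turn R to W, flip to black, move to (8,1). |black|=11
Step 10: on BLACK (8,1): turn L to S, flip to white, move to (9,1). |black|=10
Step 11: on WHITE (9,1): turn R to W, flip to black, move to (9,0). |black|=11
Step 12: on WHITE (9,0): turn R to N, flip to black, move to (8,0). |black|=12
Step 13: on WHITE (8,0): turn R to E, flip to black, move to (8,1). |black|=13
Step 14: on WHITE (8,1): turn R to S, flip to black, move to (9,1). |black|=14
Step 15: on BLACK (9,1): turn L to E, flip to white, move to (9,2). |black|=13
Step 16: on BLACK (9,2): turn L to N, flip to white, move to (8,2). |black|=12
Step 17: on BLACK (8,2): turn L to W, flip to white, move to (8,1). |black|=11
Step 18: on BLACK (8,1): turn L to S, flip to white, move to (9,1). |black|=10

Answer: WHITE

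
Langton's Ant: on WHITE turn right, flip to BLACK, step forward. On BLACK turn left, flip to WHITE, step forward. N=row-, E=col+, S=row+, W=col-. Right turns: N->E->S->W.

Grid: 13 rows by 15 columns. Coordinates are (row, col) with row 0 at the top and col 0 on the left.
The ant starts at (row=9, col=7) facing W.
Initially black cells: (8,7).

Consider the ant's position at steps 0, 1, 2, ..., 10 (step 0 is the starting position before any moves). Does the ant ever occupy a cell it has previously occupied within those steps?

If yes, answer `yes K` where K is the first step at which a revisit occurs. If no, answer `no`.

Answer: yes 5

Derivation:
Step 1: on WHITE (9,7): turn R to N, flip to black, move to (8,7). |black|=2 — new cell
Step 2: on BLACK (8,7): turn L to W, flip to white, move to (8,6). |black|=1 — new cell
Step 3: on WHITE (8,6): turn R to N, flip to black, move to (7,6). |black|=2 — new cell
Step 4: on WHITE (7,6): turn R to E, flip to black, move to (7,7). |black|=3 — new cell
Step 5: on WHITE (7,7): turn R to S, flip to black, move to (8,7). |black|=4 — REVISIT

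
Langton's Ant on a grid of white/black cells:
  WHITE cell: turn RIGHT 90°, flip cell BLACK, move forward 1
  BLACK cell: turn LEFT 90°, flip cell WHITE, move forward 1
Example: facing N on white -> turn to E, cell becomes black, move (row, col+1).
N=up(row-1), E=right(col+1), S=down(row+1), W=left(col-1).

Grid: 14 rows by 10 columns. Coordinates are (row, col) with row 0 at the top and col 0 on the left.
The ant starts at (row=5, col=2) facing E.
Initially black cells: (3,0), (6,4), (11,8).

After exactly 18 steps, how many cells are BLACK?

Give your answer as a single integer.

Answer: 9

Derivation:
Step 1: on WHITE (5,2): turn R to S, flip to black, move to (6,2). |black|=4
Step 2: on WHITE (6,2): turn R to W, flip to black, move to (6,1). |black|=5
Step 3: on WHITE (6,1): turn R to N, flip to black, move to (5,1). |black|=6
Step 4: on WHITE (5,1): turn R to E, flip to black, move to (5,2). |black|=7
Step 5: on BLACK (5,2): turn L to N, flip to white, move to (4,2). |black|=6
Step 6: on WHITE (4,2): turn R to E, flip to black, move to (4,3). |black|=7
Step 7: on WHITE (4,3): turn R to S, flip to black, move to (5,3). |black|=8
Step 8: on WHITE (5,3): turn R to W, flip to black, move to (5,2). |black|=9
Step 9: on WHITE (5,2): turn R to N, flip to black, move to (4,2). |black|=10
Step 10: on BLACK (4,2): turn L to W, flip to white, move to (4,1). |black|=9
Step 11: on WHITE (4,1): turn R to N, flip to black, move to (3,1). |black|=10
Step 12: on WHITE (3,1): turn R to E, flip to black, move to (3,2). |black|=11
Step 13: on WHITE (3,2): turn R to S, flip to black, move to (4,2). |black|=12
Step 14: on WHITE (4,2): turn R to W, flip to black, move to (4,1). |black|=13
Step 15: on BLACK (4,1): turn L to S, flip to white, move to (5,1). |black|=12
Step 16: on BLACK (5,1): turn L to E, flip to white, move to (5,2). |black|=11
Step 17: on BLACK (5,2): turn L to N, flip to white, move to (4,2). |black|=10
Step 18: on BLACK (4,2): turn L to W, flip to white, move to (4,1). |black|=9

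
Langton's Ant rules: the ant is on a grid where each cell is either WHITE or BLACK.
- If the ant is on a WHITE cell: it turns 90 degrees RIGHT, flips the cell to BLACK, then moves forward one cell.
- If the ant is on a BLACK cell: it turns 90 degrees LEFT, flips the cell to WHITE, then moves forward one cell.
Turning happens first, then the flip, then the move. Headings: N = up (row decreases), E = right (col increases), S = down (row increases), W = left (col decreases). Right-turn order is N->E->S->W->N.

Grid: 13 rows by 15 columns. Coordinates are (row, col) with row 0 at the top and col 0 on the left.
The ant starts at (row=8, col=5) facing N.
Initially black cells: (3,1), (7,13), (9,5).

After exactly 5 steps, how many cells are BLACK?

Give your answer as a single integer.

Answer: 6

Derivation:
Step 1: on WHITE (8,5): turn R to E, flip to black, move to (8,6). |black|=4
Step 2: on WHITE (8,6): turn R to S, flip to black, move to (9,6). |black|=5
Step 3: on WHITE (9,6): turn R to W, flip to black, move to (9,5). |black|=6
Step 4: on BLACK (9,5): turn L to S, flip to white, move to (10,5). |black|=5
Step 5: on WHITE (10,5): turn R to W, flip to black, move to (10,4). |black|=6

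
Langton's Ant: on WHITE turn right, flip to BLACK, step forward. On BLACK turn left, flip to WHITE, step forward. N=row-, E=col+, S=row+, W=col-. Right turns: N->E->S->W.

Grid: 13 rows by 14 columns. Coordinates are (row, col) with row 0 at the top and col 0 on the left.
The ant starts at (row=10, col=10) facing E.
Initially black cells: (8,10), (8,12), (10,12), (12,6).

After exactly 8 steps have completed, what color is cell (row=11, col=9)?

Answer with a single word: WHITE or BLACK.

Answer: BLACK

Derivation:
Step 1: on WHITE (10,10): turn R to S, flip to black, move to (11,10). |black|=5
Step 2: on WHITE (11,10): turn R to W, flip to black, move to (11,9). |black|=6
Step 3: on WHITE (11,9): turn R to N, flip to black, move to (10,9). |black|=7
Step 4: on WHITE (10,9): turn R to E, flip to black, move to (10,10). |black|=8
Step 5: on BLACK (10,10): turn L to N, flip to white, move to (9,10). |black|=7
Step 6: on WHITE (9,10): turn R to E, flip to black, move to (9,11). |black|=8
Step 7: on WHITE (9,11): turn R to S, flip to black, move to (10,11). |black|=9
Step 8: on WHITE (10,11): turn R to W, flip to black, move to (10,10). |black|=10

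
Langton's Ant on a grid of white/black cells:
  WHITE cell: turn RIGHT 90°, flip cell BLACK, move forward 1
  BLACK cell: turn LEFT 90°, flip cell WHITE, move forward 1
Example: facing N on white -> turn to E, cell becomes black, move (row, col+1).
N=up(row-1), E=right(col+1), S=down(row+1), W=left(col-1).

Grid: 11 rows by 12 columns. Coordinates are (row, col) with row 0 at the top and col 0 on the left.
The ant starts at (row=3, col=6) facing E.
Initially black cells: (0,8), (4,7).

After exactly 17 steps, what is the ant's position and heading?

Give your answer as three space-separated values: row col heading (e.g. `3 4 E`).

Step 1: on WHITE (3,6): turn R to S, flip to black, move to (4,6). |black|=3
Step 2: on WHITE (4,6): turn R to W, flip to black, move to (4,5). |black|=4
Step 3: on WHITE (4,5): turn R to N, flip to black, move to (3,5). |black|=5
Step 4: on WHITE (3,5): turn R to E, flip to black, move to (3,6). |black|=6
Step 5: on BLACK (3,6): turn L to N, flip to white, move to (2,6). |black|=5
Step 6: on WHITE (2,6): turn R to E, flip to black, move to (2,7). |black|=6
Step 7: on WHITE (2,7): turn R to S, flip to black, move to (3,7). |black|=7
Step 8: on WHITE (3,7): turn R to W, flip to black, move to (3,6). |black|=8
Step 9: on WHITE (3,6): turn R to N, flip to black, move to (2,6). |black|=9
Step 10: on BLACK (2,6): turn L to W, flip to white, move to (2,5). |black|=8
Step 11: on WHITE (2,5): turn R to N, flip to black, move to (1,5). |black|=9
Step 12: on WHITE (1,5): turn R to E, flip to black, move to (1,6). |black|=10
Step 13: on WHITE (1,6): turn R to S, flip to black, move to (2,6). |black|=11
Step 14: on WHITE (2,6): turn R to W, flip to black, move to (2,5). |black|=12
Step 15: on BLACK (2,5): turn L to S, flip to white, move to (3,5). |black|=11
Step 16: on BLACK (3,5): turn L to E, flip to white, move to (3,6). |black|=10
Step 17: on BLACK (3,6): turn L to N, flip to white, move to (2,6). |black|=9

Answer: 2 6 N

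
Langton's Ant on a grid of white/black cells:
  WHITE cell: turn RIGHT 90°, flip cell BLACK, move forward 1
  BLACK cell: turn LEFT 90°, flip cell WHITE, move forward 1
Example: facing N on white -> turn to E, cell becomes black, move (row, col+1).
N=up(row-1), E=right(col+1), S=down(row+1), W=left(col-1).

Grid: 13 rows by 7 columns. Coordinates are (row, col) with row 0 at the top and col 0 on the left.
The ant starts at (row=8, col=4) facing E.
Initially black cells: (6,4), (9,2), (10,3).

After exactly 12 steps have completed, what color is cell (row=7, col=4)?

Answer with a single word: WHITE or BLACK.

Step 1: on WHITE (8,4): turn R to S, flip to black, move to (9,4). |black|=4
Step 2: on WHITE (9,4): turn R to W, flip to black, move to (9,3). |black|=5
Step 3: on WHITE (9,3): turn R to N, flip to black, move to (8,3). |black|=6
Step 4: on WHITE (8,3): turn R to E, flip to black, move to (8,4). |black|=7
Step 5: on BLACK (8,4): turn L to N, flip to white, move to (7,4). |black|=6
Step 6: on WHITE (7,4): turn R to E, flip to black, move to (7,5). |black|=7
Step 7: on WHITE (7,5): turn R to S, flip to black, move to (8,5). |black|=8
Step 8: on WHITE (8,5): turn R to W, flip to black, move to (8,4). |black|=9
Step 9: on WHITE (8,4): turn R to N, flip to black, move to (7,4). |black|=10
Step 10: on BLACK (7,4): turn L to W, flip to white, move to (7,3). |black|=9
Step 11: on WHITE (7,3): turn R to N, flip to black, move to (6,3). |black|=10
Step 12: on WHITE (6,3): turn R to E, flip to black, move to (6,4). |black|=11

Answer: WHITE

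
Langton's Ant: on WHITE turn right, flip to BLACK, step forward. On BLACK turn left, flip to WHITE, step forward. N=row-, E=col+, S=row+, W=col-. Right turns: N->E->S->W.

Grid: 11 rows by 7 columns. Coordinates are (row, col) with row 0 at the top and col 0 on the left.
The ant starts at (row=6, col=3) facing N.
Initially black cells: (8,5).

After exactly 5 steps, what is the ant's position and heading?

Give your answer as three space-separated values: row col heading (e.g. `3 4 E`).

Answer: 6 2 W

Derivation:
Step 1: on WHITE (6,3): turn R to E, flip to black, move to (6,4). |black|=2
Step 2: on WHITE (6,4): turn R to S, flip to black, move to (7,4). |black|=3
Step 3: on WHITE (7,4): turn R to W, flip to black, move to (7,3). |black|=4
Step 4: on WHITE (7,3): turn R to N, flip to black, move to (6,3). |black|=5
Step 5: on BLACK (6,3): turn L to W, flip to white, move to (6,2). |black|=4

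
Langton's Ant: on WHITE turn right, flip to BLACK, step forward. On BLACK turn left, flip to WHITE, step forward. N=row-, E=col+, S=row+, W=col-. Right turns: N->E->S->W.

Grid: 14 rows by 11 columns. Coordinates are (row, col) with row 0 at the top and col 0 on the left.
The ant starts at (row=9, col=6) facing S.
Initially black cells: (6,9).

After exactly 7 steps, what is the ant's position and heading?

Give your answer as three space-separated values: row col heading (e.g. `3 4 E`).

Answer: 10 6 W

Derivation:
Step 1: on WHITE (9,6): turn R to W, flip to black, move to (9,5). |black|=2
Step 2: on WHITE (9,5): turn R to N, flip to black, move to (8,5). |black|=3
Step 3: on WHITE (8,5): turn R to E, flip to black, move to (8,6). |black|=4
Step 4: on WHITE (8,6): turn R to S, flip to black, move to (9,6). |black|=5
Step 5: on BLACK (9,6): turn L to E, flip to white, move to (9,7). |black|=4
Step 6: on WHITE (9,7): turn R to S, flip to black, move to (10,7). |black|=5
Step 7: on WHITE (10,7): turn R to W, flip to black, move to (10,6). |black|=6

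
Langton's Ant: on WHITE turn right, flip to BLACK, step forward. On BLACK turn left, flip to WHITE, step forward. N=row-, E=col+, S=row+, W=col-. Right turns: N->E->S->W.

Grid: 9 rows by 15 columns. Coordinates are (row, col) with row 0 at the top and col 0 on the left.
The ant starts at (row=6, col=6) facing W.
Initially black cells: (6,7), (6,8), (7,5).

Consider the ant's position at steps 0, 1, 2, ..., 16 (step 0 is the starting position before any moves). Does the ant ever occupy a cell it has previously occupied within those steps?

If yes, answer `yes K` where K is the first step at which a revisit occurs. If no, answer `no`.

Answer: yes 8

Derivation:
Step 1: on WHITE (6,6): turn R to N, flip to black, move to (5,6). |black|=4 — new cell
Step 2: on WHITE (5,6): turn R to E, flip to black, move to (5,7). |black|=5 — new cell
Step 3: on WHITE (5,7): turn R to S, flip to black, move to (6,7). |black|=6 — new cell
Step 4: on BLACK (6,7): turn L to E, flip to white, move to (6,8). |black|=5 — new cell
Step 5: on BLACK (6,8): turn L to N, flip to white, move to (5,8). |black|=4 — new cell
Step 6: on WHITE (5,8): turn R to E, flip to black, move to (5,9). |black|=5 — new cell
Step 7: on WHITE (5,9): turn R to S, flip to black, move to (6,9). |black|=6 — new cell
Step 8: on WHITE (6,9): turn R to W, flip to black, move to (6,8). |black|=7 — REVISIT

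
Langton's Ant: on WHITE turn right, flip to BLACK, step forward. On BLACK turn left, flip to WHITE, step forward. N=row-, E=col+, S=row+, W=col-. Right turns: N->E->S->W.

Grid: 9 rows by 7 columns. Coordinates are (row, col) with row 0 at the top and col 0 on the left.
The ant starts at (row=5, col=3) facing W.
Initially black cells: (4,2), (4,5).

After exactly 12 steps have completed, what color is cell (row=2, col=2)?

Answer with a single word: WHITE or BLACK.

Answer: WHITE

Derivation:
Step 1: on WHITE (5,3): turn R to N, flip to black, move to (4,3). |black|=3
Step 2: on WHITE (4,3): turn R to E, flip to black, move to (4,4). |black|=4
Step 3: on WHITE (4,4): turn R to S, flip to black, move to (5,4). |black|=5
Step 4: on WHITE (5,4): turn R to W, flip to black, move to (5,3). |black|=6
Step 5: on BLACK (5,3): turn L to S, flip to white, move to (6,3). |black|=5
Step 6: on WHITE (6,3): turn R to W, flip to black, move to (6,2). |black|=6
Step 7: on WHITE (6,2): turn R to N, flip to black, move to (5,2). |black|=7
Step 8: on WHITE (5,2): turn R to E, flip to black, move to (5,3). |black|=8
Step 9: on WHITE (5,3): turn R to S, flip to black, move to (6,3). |black|=9
Step 10: on BLACK (6,3): turn L to E, flip to white, move to (6,4). |black|=8
Step 11: on WHITE (6,4): turn R to S, flip to black, move to (7,4). |black|=9
Step 12: on WHITE (7,4): turn R to W, flip to black, move to (7,3). |black|=10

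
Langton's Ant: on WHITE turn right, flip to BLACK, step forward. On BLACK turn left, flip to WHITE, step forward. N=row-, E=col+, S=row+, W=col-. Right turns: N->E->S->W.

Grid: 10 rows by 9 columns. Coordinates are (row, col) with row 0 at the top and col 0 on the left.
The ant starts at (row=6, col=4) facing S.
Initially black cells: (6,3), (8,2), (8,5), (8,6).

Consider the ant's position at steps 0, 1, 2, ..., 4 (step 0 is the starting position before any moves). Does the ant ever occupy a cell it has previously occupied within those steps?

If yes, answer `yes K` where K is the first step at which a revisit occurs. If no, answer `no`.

Answer: no

Derivation:
Step 1: on WHITE (6,4): turn R to W, flip to black, move to (6,3). |black|=5 — new cell
Step 2: on BLACK (6,3): turn L to S, flip to white, move to (7,3). |black|=4 — new cell
Step 3: on WHITE (7,3): turn R to W, flip to black, move to (7,2). |black|=5 — new cell
Step 4: on WHITE (7,2): turn R to N, flip to black, move to (6,2). |black|=6 — new cell
No revisit within 4 steps.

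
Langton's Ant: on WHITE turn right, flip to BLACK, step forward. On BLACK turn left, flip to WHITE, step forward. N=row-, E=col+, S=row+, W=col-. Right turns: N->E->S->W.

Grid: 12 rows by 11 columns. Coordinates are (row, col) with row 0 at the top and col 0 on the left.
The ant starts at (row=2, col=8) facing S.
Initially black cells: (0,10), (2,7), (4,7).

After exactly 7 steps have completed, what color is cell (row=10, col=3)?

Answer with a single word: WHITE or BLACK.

Step 1: on WHITE (2,8): turn R to W, flip to black, move to (2,7). |black|=4
Step 2: on BLACK (2,7): turn L to S, flip to white, move to (3,7). |black|=3
Step 3: on WHITE (3,7): turn R to W, flip to black, move to (3,6). |black|=4
Step 4: on WHITE (3,6): turn R to N, flip to black, move to (2,6). |black|=5
Step 5: on WHITE (2,6): turn R to E, flip to black, move to (2,7). |black|=6
Step 6: on WHITE (2,7): turn R to S, flip to black, move to (3,7). |black|=7
Step 7: on BLACK (3,7): turn L to E, flip to white, move to (3,8). |black|=6

Answer: WHITE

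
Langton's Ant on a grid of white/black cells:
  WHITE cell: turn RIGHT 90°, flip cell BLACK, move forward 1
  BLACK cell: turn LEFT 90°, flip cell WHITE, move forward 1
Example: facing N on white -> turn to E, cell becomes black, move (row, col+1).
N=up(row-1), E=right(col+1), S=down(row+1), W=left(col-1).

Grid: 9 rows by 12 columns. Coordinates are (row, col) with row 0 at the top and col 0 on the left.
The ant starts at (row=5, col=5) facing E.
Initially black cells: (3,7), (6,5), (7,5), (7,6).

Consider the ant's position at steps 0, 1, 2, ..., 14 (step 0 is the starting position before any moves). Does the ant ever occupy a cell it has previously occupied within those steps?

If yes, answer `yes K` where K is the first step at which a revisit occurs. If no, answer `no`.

Answer: yes 7

Derivation:
Step 1: on WHITE (5,5): turn R to S, flip to black, move to (6,5). |black|=5 — new cell
Step 2: on BLACK (6,5): turn L to E, flip to white, move to (6,6). |black|=4 — new cell
Step 3: on WHITE (6,6): turn R to S, flip to black, move to (7,6). |black|=5 — new cell
Step 4: on BLACK (7,6): turn L to E, flip to white, move to (7,7). |black|=4 — new cell
Step 5: on WHITE (7,7): turn R to S, flip to black, move to (8,7). |black|=5 — new cell
Step 6: on WHITE (8,7): turn R to W, flip to black, move to (8,6). |black|=6 — new cell
Step 7: on WHITE (8,6): turn R to N, flip to black, move to (7,6). |black|=7 — REVISIT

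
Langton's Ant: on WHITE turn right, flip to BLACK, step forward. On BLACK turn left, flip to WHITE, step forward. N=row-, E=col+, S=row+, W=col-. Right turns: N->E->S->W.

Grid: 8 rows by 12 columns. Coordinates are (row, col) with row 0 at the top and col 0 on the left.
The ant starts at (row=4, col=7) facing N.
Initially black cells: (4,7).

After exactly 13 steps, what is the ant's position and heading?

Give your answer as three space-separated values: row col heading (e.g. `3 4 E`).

Step 1: on BLACK (4,7): turn L to W, flip to white, move to (4,6). |black|=0
Step 2: on WHITE (4,6): turn R to N, flip to black, move to (3,6). |black|=1
Step 3: on WHITE (3,6): turn R to E, flip to black, move to (3,7). |black|=2
Step 4: on WHITE (3,7): turn R to S, flip to black, move to (4,7). |black|=3
Step 5: on WHITE (4,7): turn R to W, flip to black, move to (4,6). |black|=4
Step 6: on BLACK (4,6): turn L to S, flip to white, move to (5,6). |black|=3
Step 7: on WHITE (5,6): turn R to W, flip to black, move to (5,5). |black|=4
Step 8: on WHITE (5,5): turn R to N, flip to black, move to (4,5). |black|=5
Step 9: on WHITE (4,5): turn R to E, flip to black, move to (4,6). |black|=6
Step 10: on WHITE (4,6): turn R to S, flip to black, move to (5,6). |black|=7
Step 11: on BLACK (5,6): turn L to E, flip to white, move to (5,7). |black|=6
Step 12: on WHITE (5,7): turn R to S, flip to black, move to (6,7). |black|=7
Step 13: on WHITE (6,7): turn R to W, flip to black, move to (6,6). |black|=8

Answer: 6 6 W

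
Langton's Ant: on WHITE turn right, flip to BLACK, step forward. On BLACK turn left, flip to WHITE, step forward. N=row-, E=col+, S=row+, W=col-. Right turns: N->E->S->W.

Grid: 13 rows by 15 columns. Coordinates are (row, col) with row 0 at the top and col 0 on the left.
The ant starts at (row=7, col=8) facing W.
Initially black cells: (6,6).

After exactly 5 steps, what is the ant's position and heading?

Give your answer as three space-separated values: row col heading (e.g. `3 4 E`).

Step 1: on WHITE (7,8): turn R to N, flip to black, move to (6,8). |black|=2
Step 2: on WHITE (6,8): turn R to E, flip to black, move to (6,9). |black|=3
Step 3: on WHITE (6,9): turn R to S, flip to black, move to (7,9). |black|=4
Step 4: on WHITE (7,9): turn R to W, flip to black, move to (7,8). |black|=5
Step 5: on BLACK (7,8): turn L to S, flip to white, move to (8,8). |black|=4

Answer: 8 8 S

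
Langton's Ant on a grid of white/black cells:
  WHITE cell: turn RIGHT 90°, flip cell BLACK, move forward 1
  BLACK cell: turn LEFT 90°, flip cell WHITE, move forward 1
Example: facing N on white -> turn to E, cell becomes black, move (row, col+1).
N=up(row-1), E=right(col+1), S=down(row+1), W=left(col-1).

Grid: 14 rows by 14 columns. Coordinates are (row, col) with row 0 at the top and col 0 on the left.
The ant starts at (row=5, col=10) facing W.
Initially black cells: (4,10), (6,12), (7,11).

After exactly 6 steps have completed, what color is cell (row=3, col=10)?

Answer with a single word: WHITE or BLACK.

Answer: BLACK

Derivation:
Step 1: on WHITE (5,10): turn R to N, flip to black, move to (4,10). |black|=4
Step 2: on BLACK (4,10): turn L to W, flip to white, move to (4,9). |black|=3
Step 3: on WHITE (4,9): turn R to N, flip to black, move to (3,9). |black|=4
Step 4: on WHITE (3,9): turn R to E, flip to black, move to (3,10). |black|=5
Step 5: on WHITE (3,10): turn R to S, flip to black, move to (4,10). |black|=6
Step 6: on WHITE (4,10): turn R to W, flip to black, move to (4,9). |black|=7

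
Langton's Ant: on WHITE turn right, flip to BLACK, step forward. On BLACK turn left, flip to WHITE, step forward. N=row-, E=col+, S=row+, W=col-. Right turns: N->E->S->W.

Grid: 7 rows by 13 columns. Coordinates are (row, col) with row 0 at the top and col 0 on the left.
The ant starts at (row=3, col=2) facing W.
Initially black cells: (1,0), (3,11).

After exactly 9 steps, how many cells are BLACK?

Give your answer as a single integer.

Step 1: on WHITE (3,2): turn R to N, flip to black, move to (2,2). |black|=3
Step 2: on WHITE (2,2): turn R to E, flip to black, move to (2,3). |black|=4
Step 3: on WHITE (2,3): turn R to S, flip to black, move to (3,3). |black|=5
Step 4: on WHITE (3,3): turn R to W, flip to black, move to (3,2). |black|=6
Step 5: on BLACK (3,2): turn L to S, flip to white, move to (4,2). |black|=5
Step 6: on WHITE (4,2): turn R to W, flip to black, move to (4,1). |black|=6
Step 7: on WHITE (4,1): turn R to N, flip to black, move to (3,1). |black|=7
Step 8: on WHITE (3,1): turn R to E, flip to black, move to (3,2). |black|=8
Step 9: on WHITE (3,2): turn R to S, flip to black, move to (4,2). |black|=9

Answer: 9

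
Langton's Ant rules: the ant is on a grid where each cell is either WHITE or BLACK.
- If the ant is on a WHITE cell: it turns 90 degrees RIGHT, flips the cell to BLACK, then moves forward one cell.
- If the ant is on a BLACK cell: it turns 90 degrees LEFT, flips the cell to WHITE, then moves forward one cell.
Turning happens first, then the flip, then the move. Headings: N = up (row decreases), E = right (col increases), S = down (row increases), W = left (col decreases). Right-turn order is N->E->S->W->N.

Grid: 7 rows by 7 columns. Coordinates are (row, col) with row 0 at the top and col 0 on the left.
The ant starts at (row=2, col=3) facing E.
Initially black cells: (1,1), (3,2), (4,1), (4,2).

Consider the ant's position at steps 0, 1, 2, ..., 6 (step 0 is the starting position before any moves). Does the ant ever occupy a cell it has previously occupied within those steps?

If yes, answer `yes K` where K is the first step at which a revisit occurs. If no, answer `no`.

Step 1: on WHITE (2,3): turn R to S, flip to black, move to (3,3). |black|=5 — new cell
Step 2: on WHITE (3,3): turn R to W, flip to black, move to (3,2). |black|=6 — new cell
Step 3: on BLACK (3,2): turn L to S, flip to white, move to (4,2). |black|=5 — new cell
Step 4: on BLACK (4,2): turn L to E, flip to white, move to (4,3). |black|=4 — new cell
Step 5: on WHITE (4,3): turn R to S, flip to black, move to (5,3). |black|=5 — new cell
Step 6: on WHITE (5,3): turn R to W, flip to black, move to (5,2). |black|=6 — new cell
No revisit within 6 steps.

Answer: no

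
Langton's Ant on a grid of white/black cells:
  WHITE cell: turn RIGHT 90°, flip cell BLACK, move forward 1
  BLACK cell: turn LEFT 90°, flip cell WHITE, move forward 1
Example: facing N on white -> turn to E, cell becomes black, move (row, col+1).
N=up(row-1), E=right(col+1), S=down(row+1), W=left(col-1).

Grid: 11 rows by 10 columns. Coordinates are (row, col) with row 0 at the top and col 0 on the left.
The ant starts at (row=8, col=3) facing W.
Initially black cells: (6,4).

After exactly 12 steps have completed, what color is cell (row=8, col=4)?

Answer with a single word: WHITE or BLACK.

Step 1: on WHITE (8,3): turn R to N, flip to black, move to (7,3). |black|=2
Step 2: on WHITE (7,3): turn R to E, flip to black, move to (7,4). |black|=3
Step 3: on WHITE (7,4): turn R to S, flip to black, move to (8,4). |black|=4
Step 4: on WHITE (8,4): turn R to W, flip to black, move to (8,3). |black|=5
Step 5: on BLACK (8,3): turn L to S, flip to white, move to (9,3). |black|=4
Step 6: on WHITE (9,3): turn R to W, flip to black, move to (9,2). |black|=5
Step 7: on WHITE (9,2): turn R to N, flip to black, move to (8,2). |black|=6
Step 8: on WHITE (8,2): turn R to E, flip to black, move to (8,3). |black|=7
Step 9: on WHITE (8,3): turn R to S, flip to black, move to (9,3). |black|=8
Step 10: on BLACK (9,3): turn L to E, flip to white, move to (9,4). |black|=7
Step 11: on WHITE (9,4): turn R to S, flip to black, move to (10,4). |black|=8
Step 12: on WHITE (10,4): turn R to W, flip to black, move to (10,3). |black|=9

Answer: BLACK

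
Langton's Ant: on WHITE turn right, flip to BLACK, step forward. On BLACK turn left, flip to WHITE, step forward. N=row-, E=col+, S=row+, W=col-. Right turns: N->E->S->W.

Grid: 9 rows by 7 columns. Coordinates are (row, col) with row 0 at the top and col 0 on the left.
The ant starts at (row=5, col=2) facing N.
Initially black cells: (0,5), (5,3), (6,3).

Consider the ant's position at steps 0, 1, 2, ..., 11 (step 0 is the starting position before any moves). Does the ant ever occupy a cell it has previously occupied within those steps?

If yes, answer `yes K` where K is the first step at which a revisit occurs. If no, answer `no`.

Step 1: on WHITE (5,2): turn R to E, flip to black, move to (5,3). |black|=4 — new cell
Step 2: on BLACK (5,3): turn L to N, flip to white, move to (4,3). |black|=3 — new cell
Step 3: on WHITE (4,3): turn R to E, flip to black, move to (4,4). |black|=4 — new cell
Step 4: on WHITE (4,4): turn R to S, flip to black, move to (5,4). |black|=5 — new cell
Step 5: on WHITE (5,4): turn R to W, flip to black, move to (5,3). |black|=6 — REVISIT

Answer: yes 5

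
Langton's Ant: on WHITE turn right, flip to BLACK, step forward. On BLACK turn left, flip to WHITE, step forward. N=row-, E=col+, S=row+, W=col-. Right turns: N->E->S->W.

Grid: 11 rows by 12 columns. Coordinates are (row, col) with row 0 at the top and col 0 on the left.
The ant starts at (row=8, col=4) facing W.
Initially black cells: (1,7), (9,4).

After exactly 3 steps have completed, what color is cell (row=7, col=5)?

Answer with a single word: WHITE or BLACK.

Answer: BLACK

Derivation:
Step 1: on WHITE (8,4): turn R to N, flip to black, move to (7,4). |black|=3
Step 2: on WHITE (7,4): turn R to E, flip to black, move to (7,5). |black|=4
Step 3: on WHITE (7,5): turn R to S, flip to black, move to (8,5). |black|=5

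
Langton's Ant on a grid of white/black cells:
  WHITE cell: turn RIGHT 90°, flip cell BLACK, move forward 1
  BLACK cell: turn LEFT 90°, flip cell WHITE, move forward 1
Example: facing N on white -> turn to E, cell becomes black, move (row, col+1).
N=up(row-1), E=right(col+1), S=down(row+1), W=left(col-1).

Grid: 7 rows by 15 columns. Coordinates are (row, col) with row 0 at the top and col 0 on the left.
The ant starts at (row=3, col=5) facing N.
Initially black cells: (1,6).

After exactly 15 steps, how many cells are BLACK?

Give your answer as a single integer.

Answer: 10

Derivation:
Step 1: on WHITE (3,5): turn R to E, flip to black, move to (3,6). |black|=2
Step 2: on WHITE (3,6): turn R to S, flip to black, move to (4,6). |black|=3
Step 3: on WHITE (4,6): turn R to W, flip to black, move to (4,5). |black|=4
Step 4: on WHITE (4,5): turn R to N, flip to black, move to (3,5). |black|=5
Step 5: on BLACK (3,5): turn L to W, flip to white, move to (3,4). |black|=4
Step 6: on WHITE (3,4): turn R to N, flip to black, move to (2,4). |black|=5
Step 7: on WHITE (2,4): turn R to E, flip to black, move to (2,5). |black|=6
Step 8: on WHITE (2,5): turn R to S, flip to black, move to (3,5). |black|=7
Step 9: on WHITE (3,5): turn R to W, flip to black, move to (3,4). |black|=8
Step 10: on BLACK (3,4): turn L to S, flip to white, move to (4,4). |black|=7
Step 11: on WHITE (4,4): turn R to W, flip to black, move to (4,3). |black|=8
Step 12: on WHITE (4,3): turn R to N, flip to black, move to (3,3). |black|=9
Step 13: on WHITE (3,3): turn R to E, flip to black, move to (3,4). |black|=10
Step 14: on WHITE (3,4): turn R to S, flip to black, move to (4,4). |black|=11
Step 15: on BLACK (4,4): turn L to E, flip to white, move to (4,5). |black|=10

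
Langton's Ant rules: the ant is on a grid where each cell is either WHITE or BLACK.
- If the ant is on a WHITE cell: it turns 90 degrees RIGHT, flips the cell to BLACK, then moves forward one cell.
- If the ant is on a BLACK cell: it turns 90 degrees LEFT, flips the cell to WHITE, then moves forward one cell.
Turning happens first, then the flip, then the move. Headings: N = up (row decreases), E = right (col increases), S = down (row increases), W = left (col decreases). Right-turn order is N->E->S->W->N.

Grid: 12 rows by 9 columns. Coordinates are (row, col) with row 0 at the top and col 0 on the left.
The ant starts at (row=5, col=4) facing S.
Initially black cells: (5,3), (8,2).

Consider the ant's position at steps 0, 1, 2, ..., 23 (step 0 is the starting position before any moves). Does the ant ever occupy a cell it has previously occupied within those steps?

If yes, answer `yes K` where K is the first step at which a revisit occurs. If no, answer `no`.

Step 1: on WHITE (5,4): turn R to W, flip to black, move to (5,3). |black|=3 — new cell
Step 2: on BLACK (5,3): turn L to S, flip to white, move to (6,3). |black|=2 — new cell
Step 3: on WHITE (6,3): turn R to W, flip to black, move to (6,2). |black|=3 — new cell
Step 4: on WHITE (6,2): turn R to N, flip to black, move to (5,2). |black|=4 — new cell
Step 5: on WHITE (5,2): turn R to E, flip to black, move to (5,3). |black|=5 — REVISIT

Answer: yes 5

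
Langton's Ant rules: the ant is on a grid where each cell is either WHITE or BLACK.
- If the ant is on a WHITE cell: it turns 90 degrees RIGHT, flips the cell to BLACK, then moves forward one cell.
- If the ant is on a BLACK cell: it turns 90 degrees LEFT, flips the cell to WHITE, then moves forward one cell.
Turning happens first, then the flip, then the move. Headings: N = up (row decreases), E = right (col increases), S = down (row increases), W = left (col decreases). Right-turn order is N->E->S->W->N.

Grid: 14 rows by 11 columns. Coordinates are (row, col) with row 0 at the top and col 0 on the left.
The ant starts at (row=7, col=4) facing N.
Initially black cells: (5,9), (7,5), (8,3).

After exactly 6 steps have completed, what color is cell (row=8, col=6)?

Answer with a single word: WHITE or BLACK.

Step 1: on WHITE (7,4): turn R to E, flip to black, move to (7,5). |black|=4
Step 2: on BLACK (7,5): turn L to N, flip to white, move to (6,5). |black|=3
Step 3: on WHITE (6,5): turn R to E, flip to black, move to (6,6). |black|=4
Step 4: on WHITE (6,6): turn R to S, flip to black, move to (7,6). |black|=5
Step 5: on WHITE (7,6): turn R to W, flip to black, move to (7,5). |black|=6
Step 6: on WHITE (7,5): turn R to N, flip to black, move to (6,5). |black|=7

Answer: WHITE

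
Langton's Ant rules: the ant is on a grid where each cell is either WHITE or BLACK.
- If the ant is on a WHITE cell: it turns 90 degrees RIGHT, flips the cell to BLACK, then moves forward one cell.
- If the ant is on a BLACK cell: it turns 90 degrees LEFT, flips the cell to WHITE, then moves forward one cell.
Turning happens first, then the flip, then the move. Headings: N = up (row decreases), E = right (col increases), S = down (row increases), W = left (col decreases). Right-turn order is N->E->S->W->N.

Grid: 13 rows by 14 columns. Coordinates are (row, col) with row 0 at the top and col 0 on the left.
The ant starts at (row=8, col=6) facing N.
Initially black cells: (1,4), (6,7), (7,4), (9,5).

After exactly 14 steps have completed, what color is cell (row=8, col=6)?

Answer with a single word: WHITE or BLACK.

Answer: WHITE

Derivation:
Step 1: on WHITE (8,6): turn R to E, flip to black, move to (8,7). |black|=5
Step 2: on WHITE (8,7): turn R to S, flip to black, move to (9,7). |black|=6
Step 3: on WHITE (9,7): turn R to W, flip to black, move to (9,6). |black|=7
Step 4: on WHITE (9,6): turn R to N, flip to black, move to (8,6). |black|=8
Step 5: on BLACK (8,6): turn L to W, flip to white, move to (8,5). |black|=7
Step 6: on WHITE (8,5): turn R to N, flip to black, move to (7,5). |black|=8
Step 7: on WHITE (7,5): turn R to E, flip to black, move to (7,6). |black|=9
Step 8: on WHITE (7,6): turn R to S, flip to black, move to (8,6). |black|=10
Step 9: on WHITE (8,6): turn R to W, flip to black, move to (8,5). |black|=11
Step 10: on BLACK (8,5): turn L to S, flip to white, move to (9,5). |black|=10
Step 11: on BLACK (9,5): turn L to E, flip to white, move to (9,6). |black|=9
Step 12: on BLACK (9,6): turn L to N, flip to white, move to (8,6). |black|=8
Step 13: on BLACK (8,6): turn L to W, flip to white, move to (8,5). |black|=7
Step 14: on WHITE (8,5): turn R to N, flip to black, move to (7,5). |black|=8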